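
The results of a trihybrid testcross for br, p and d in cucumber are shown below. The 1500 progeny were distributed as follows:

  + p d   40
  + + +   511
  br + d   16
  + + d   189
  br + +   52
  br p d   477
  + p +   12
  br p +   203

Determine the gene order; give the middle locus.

p

The two most frequent reciprocal classes, + + + and br p d, are the parental types, so the F1 was + + + / br p d.
The two rarest classes, + p + and br + d, are the double crossovers. Comparing them with the parentals, only the p allele has switched, so p is the middle locus and the order is d – p – br.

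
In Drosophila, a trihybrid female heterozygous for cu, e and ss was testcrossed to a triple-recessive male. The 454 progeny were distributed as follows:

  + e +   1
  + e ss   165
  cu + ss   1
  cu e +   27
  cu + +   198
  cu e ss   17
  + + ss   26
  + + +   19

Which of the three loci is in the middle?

ss

The two most frequent reciprocal classes, cu + + and + e ss, are the parental types, so the F1 was cu + + / + e ss.
The two rarest classes, cu + ss and + e +, are the double crossovers. Comparing them with the parentals, only the ss allele has switched, so ss is the middle locus and the order is e – ss – cu.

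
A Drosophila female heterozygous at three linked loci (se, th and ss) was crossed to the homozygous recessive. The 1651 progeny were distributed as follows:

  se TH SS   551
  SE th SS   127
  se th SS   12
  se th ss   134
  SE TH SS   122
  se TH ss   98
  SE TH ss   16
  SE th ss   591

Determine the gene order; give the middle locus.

The two most frequent reciprocal classes, SE th ss and se TH SS, are the parental types, so the F1 was SE th ss / se TH SS.
The two rarest classes, SE TH ss and se th SS, are the double crossovers. Comparing them with the parentals, only the th allele has switched, so th is the middle locus and the order is se – th – ss.

th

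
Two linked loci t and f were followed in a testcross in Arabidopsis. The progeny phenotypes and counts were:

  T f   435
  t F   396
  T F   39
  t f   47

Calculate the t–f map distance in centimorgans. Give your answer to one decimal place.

9.4 centimorgans

The two most frequent classes, T f (435) and t F (396), are the parental types, so the F1 was T f / t F.
The recombinant classes are T F and t f: 39 + 47 = 86.
Recombination frequency = 86/917 = 0.0938 ≈ 9.4%, i.e. 9.4 centimorgans.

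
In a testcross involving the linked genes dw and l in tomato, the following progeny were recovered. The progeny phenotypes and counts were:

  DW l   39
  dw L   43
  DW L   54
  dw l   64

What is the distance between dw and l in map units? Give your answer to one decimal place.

The two most frequent classes, DW L (54) and dw l (64), are the parental types, so the F1 was DW L / dw l.
The recombinant classes are DW l and dw L: 39 + 43 = 82.
Recombination frequency = 82/200 = 0.4100 ≈ 41.0%, i.e. 41.0 map units.

41.0 map units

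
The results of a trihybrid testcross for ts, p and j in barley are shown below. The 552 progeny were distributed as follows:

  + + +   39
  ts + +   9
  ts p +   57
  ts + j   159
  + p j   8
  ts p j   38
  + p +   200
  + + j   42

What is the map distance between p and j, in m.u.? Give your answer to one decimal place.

The two most frequent reciprocal classes, ts + j and + p +, are the parental types, so the F1 was ts + j / + p +.
The two rarest classes, ts + + and + p j, are the double crossovers. Comparing them with the parentals, only the j allele has switched, so j is the middle locus and the order is p – j – ts.
Crossovers in the p–j interval produce the single-crossover classes ts p j and + + + (38 + 39 = 77) plus the double crossovers (17).
RF(p–j) = (77 + 17) / 552 = 94/552 = 0.1703 → 17.0 m.u.

17.0 m.u.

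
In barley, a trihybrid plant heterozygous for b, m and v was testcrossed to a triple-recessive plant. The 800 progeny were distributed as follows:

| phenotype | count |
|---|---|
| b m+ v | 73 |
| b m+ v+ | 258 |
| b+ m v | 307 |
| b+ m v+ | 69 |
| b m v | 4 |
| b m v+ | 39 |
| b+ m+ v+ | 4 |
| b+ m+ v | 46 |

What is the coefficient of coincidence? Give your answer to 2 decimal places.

The two most frequent reciprocal classes, b m+ v+ and b+ m v, are the parental types, so the F1 was b m+ v+ / b+ m v.
The two rarest classes, b+ m+ v+ and b m v, are the double crossovers. Comparing them with the parentals, only the b allele has switched, so b is the middle locus and the order is m – b – v.
m–b: (85 + 8)/800 = 0.1163; b–v: (142 + 8)/800 = 0.1875.
Expected DCO frequency = 0.1163 × 0.1875 ≈ 0.02181; observed = 8/800 ≈ 0.01000.
Coefficient of coincidence = 0.01000/0.02181 ≈ 0.46.

0.46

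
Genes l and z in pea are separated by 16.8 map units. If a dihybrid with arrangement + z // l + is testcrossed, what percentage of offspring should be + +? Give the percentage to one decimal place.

8.4%

A map distance of 16.8 map units corresponds to a recombination frequency of 0.168.
The F1 is + z / l +, so + + is a recombinant gamete class with expected frequency r/2 = 0.168/2 = 0.0840.
That is 0.0840 = 8.4% of the progeny.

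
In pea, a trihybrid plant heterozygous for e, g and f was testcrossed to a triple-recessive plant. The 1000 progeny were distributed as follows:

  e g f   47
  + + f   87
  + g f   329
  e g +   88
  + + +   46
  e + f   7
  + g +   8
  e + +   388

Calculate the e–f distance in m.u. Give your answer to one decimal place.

The two most frequent reciprocal classes, e + + and + g f, are the parental types, so the F1 was e + + / + g f.
The two rarest classes, e + f and + g +, are the double crossovers. Comparing them with the parentals, only the f allele has switched, so f is the middle locus and the order is e – f – g.
Crossovers in the e–f interval produce the single-crossover classes + + + and e g f (46 + 47 = 93) plus the double crossovers (15).
RF(e–f) = (93 + 15) / 1000 = 108/1000 = 0.1080 → 10.8 m.u.

10.8 m.u.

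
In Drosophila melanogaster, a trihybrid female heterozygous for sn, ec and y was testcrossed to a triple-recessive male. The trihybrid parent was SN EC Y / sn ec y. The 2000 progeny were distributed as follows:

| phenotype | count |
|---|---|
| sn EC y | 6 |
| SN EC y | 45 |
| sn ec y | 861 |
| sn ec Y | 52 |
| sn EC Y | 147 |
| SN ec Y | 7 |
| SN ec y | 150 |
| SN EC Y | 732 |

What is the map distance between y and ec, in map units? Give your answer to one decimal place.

The two rarest classes, SN ec Y and sn EC y, are the double crossovers. Comparing them with the parentals, only the ec allele has switched, so ec is the middle locus and the order is y – ec – sn.
Crossovers in the y–ec interval produce the single-crossover classes SN EC y and sn ec Y (45 + 52 = 97) plus the double crossovers (13).
RF(y–ec) = (97 + 13) / 2000 = 110/2000 = 0.0550 → 5.5 map units.

5.5 map units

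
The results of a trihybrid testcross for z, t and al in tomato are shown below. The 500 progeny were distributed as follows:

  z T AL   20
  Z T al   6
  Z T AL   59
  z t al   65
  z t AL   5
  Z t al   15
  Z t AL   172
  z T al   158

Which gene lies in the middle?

z

The two most frequent reciprocal classes, Z t AL and z T al, are the parental types, so the F1 was Z t AL / z T al.
The two rarest classes, z t AL and Z T al, are the double crossovers. Comparing them with the parentals, only the z allele has switched, so z is the middle locus and the order is t – z – al.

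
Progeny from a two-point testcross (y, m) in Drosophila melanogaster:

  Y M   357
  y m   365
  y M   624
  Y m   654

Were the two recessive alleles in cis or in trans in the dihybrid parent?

trans

The two most frequent classes are Y m (654) and y M (624); these are the parental (non-recombinant) types.
So the F1 carried Y m on one chromosome and y M on the other — the recessive alleles are on opposite chromosomes (trans / repulsion).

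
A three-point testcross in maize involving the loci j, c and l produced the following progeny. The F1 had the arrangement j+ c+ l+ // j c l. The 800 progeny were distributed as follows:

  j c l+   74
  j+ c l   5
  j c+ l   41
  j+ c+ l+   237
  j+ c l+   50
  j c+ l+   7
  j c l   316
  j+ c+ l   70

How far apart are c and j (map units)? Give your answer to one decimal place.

12.9 map units

The two rarest classes, j c+ l+ and j+ c l, are the double crossovers. Comparing them with the parentals, only the j allele has switched, so j is the middle locus and the order is c – j – l.
Crossovers in the c–j interval produce the single-crossover classes j+ c l+ and j c+ l (50 + 41 = 91) plus the double crossovers (12).
RF(c–j) = (91 + 12) / 800 = 103/800 = 0.1288 → 12.9 map units.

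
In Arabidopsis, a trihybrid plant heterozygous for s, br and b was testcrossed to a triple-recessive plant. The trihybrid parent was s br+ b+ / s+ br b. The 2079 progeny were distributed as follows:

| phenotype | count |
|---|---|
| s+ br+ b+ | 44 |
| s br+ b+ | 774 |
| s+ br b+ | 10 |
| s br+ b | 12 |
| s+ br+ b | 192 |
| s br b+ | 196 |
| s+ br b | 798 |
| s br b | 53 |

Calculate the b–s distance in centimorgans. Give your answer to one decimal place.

5.7 centimorgans

The two rarest classes, s br+ b and s+ br b+, are the double crossovers. Comparing them with the parentals, only the b allele has switched, so b is the middle locus and the order is s – b – br.
Crossovers in the s–b interval produce the single-crossover classes s+ br+ b+ and s br b (44 + 53 = 97) plus the double crossovers (22).
RF(s–b) = (97 + 22) / 2079 = 119/2079 = 0.0572 → 5.7 centimorgans.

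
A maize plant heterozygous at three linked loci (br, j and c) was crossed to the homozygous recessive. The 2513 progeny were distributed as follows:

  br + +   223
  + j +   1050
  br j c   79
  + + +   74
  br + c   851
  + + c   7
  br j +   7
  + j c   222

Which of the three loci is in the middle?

The two most frequent reciprocal classes, + j + and br + c, are the parental types, so the F1 was + j + / br + c.
The two rarest classes, br j + and + + c, are the double crossovers. Comparing them with the parentals, only the br allele has switched, so br is the middle locus and the order is c – br – j.

br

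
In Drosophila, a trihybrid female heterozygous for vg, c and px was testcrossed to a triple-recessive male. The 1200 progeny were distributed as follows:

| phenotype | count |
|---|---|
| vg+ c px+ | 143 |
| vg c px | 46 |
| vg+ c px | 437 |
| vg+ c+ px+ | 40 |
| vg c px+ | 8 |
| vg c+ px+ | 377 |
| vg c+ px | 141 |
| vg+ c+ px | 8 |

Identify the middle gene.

The two most frequent reciprocal classes, vg c+ px+ and vg+ c px, are the parental types, so the F1 was vg c+ px+ / vg+ c px.
The two rarest classes, vg c px+ and vg+ c+ px, are the double crossovers. Comparing them with the parentals, only the c allele has switched, so c is the middle locus and the order is px – c – vg.

c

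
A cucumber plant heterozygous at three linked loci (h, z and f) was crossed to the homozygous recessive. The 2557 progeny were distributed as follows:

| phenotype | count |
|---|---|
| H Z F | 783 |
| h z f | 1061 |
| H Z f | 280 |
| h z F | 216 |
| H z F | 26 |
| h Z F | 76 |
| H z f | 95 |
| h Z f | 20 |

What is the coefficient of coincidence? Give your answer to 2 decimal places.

The two most frequent reciprocal classes, H Z F and h z f, are the parental types, so the F1 was H Z F / h z f.
The two rarest classes, H z F and h Z f, are the double crossovers. Comparing them with the parentals, only the z allele has switched, so z is the middle locus and the order is h – z – f.
h–z: (171 + 46)/2557 = 0.0849; z–f: (496 + 46)/2557 = 0.2120.
Expected DCO frequency = 0.0849 × 0.2120 ≈ 0.01800; observed = 46/2557 ≈ 0.01799.
Coefficient of coincidence = 0.01799/0.01800 ≈ 1.00.

1.00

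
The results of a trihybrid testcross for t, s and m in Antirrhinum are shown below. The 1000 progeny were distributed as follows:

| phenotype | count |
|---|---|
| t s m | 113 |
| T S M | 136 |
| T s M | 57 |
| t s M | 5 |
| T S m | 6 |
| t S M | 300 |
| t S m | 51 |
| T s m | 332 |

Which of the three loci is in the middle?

The two most frequent reciprocal classes, t S M and T s m, are the parental types, so the F1 was t S M / T s m.
The two rarest classes, t s M and T S m, are the double crossovers. Comparing them with the parentals, only the s allele has switched, so s is the middle locus and the order is t – s – m.

s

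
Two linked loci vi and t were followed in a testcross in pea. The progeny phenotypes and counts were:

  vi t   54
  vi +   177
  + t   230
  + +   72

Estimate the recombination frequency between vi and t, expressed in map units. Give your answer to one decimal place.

The two most frequent classes, + t (230) and vi + (177), are the parental types, so the F1 was + t / vi +.
The recombinant classes are + + and vi t: 72 + 54 = 126.
Recombination frequency = 126/533 = 0.2364 ≈ 23.6%, i.e. 23.6 map units.

23.6 map units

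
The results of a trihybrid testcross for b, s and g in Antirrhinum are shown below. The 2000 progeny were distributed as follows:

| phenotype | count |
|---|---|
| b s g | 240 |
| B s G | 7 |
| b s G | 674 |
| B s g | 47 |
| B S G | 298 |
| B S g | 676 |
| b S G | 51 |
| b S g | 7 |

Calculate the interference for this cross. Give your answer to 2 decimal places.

0.55

The two most frequent reciprocal classes, b s G and B S g, are the parental types, so the F1 was b s G / B S g.
The two rarest classes, B s G and b S g, are the double crossovers. Comparing them with the parentals, only the b allele has switched, so b is the middle locus and the order is g – b – s.
g–b: (538 + 14)/2000 = 0.2760; b–s: (98 + 14)/2000 = 0.0560.
Expected DCO frequency = 0.2760 × 0.0560 ≈ 0.01546; observed = 14/2000 ≈ 0.00700.
Coefficient of coincidence = 0.00700/0.01546 ≈ 0.45; interference = 1 − 0.45 = 0.55.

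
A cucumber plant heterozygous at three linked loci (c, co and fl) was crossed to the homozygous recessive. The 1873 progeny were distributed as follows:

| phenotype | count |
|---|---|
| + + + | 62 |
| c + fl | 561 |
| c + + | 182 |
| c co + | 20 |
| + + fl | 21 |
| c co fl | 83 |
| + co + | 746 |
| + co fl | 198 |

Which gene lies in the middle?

The two most frequent reciprocal classes, + co + and c + fl, are the parental types, so the F1 was + co + / c + fl.
The two rarest classes, c co + and + + fl, are the double crossovers. Comparing them with the parentals, only the c allele has switched, so c is the middle locus and the order is co – c – fl.

c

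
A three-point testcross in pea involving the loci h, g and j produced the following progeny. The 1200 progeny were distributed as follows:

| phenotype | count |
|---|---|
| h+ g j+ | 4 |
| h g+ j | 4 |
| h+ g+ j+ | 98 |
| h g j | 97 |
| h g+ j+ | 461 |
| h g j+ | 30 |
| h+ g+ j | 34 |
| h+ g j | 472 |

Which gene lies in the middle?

The two most frequent reciprocal classes, h g+ j+ and h+ g j, are the parental types, so the F1 was h g+ j+ / h+ g j.
The two rarest classes, h g+ j and h+ g j+, are the double crossovers. Comparing them with the parentals, only the j allele has switched, so j is the middle locus and the order is h – j – g.

j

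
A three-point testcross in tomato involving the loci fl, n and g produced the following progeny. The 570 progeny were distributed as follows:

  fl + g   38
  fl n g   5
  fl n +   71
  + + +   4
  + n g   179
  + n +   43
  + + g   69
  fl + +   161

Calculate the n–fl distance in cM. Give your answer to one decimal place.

The two most frequent reciprocal classes, + n g and fl + +, are the parental types, so the F1 was + n g / fl + +.
The two rarest classes, fl n g and + + +, are the double crossovers. Comparing them with the parentals, only the fl allele has switched, so fl is the middle locus and the order is g – fl – n.
Crossovers in the fl–n interval produce the single-crossover classes + + g and fl n + (69 + 71 = 140) plus the double crossovers (9).
RF(fl–n) = (140 + 9) / 570 = 149/570 = 0.2614 → 26.1 cM.

26.1 cM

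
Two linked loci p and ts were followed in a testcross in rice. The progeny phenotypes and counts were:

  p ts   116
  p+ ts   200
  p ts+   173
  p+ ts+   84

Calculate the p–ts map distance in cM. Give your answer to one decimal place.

34.9 cM

The two most frequent classes, p+ ts (200) and p ts+ (173), are the parental types, so the F1 was p+ ts / p ts+.
The recombinant classes are p+ ts+ and p ts: 84 + 116 = 200.
Recombination frequency = 200/573 = 0.3490 ≈ 34.9%, i.e. 34.9 cM.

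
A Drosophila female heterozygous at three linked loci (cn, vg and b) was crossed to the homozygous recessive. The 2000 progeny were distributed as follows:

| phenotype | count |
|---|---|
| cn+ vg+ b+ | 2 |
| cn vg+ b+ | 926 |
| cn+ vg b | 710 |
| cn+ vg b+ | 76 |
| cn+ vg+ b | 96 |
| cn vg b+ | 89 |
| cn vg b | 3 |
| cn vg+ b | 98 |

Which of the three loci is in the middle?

The two most frequent reciprocal classes, cn+ vg b and cn vg+ b+, are the parental types, so the F1 was cn+ vg b / cn vg+ b+.
The two rarest classes, cn vg b and cn+ vg+ b+, are the double crossovers. Comparing them with the parentals, only the cn allele has switched, so cn is the middle locus and the order is vg – cn – b.

cn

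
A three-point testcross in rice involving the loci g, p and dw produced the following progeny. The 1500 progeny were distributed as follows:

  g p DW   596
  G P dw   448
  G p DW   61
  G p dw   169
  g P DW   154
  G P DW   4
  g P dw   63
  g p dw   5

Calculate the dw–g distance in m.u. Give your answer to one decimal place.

8.9 m.u.

The two most frequent reciprocal classes, G P dw and g p DW, are the parental types, so the F1 was G P dw / g p DW.
The two rarest classes, G P DW and g p dw, are the double crossovers. Comparing them with the parentals, only the dw allele has switched, so dw is the middle locus and the order is p – dw – g.
Crossovers in the dw–g interval produce the single-crossover classes g P dw and G p DW (63 + 61 = 124) plus the double crossovers (9).
RF(dw–g) = (124 + 9) / 1500 = 133/1500 = 0.0887 → 8.9 m.u.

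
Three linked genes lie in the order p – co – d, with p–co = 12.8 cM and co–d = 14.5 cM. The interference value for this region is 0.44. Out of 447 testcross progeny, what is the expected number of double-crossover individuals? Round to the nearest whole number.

Map distances give recombination frequencies of 0.128 and 0.145 for the two intervals.
With interference 0.44 (so coincidence = 0.56), expected double-crossover frequency = 0.128 × 0.145 × 0.56 = 0.01039.
Expected number = 0.01039 × 447 = 4.65 ≈ 5.

5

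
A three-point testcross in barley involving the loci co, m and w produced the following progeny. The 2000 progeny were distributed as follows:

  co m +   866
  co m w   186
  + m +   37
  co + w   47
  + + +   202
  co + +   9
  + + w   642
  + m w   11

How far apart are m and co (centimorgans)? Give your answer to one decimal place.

5.2 centimorgans

The two most frequent reciprocal classes, co m + and + + w, are the parental types, so the F1 was co m + / + + w.
The two rarest classes, co + + and + m w, are the double crossovers. Comparing them with the parentals, only the m allele has switched, so m is the middle locus and the order is w – m – co.
Crossovers in the m–co interval produce the single-crossover classes + m + and co + w (37 + 47 = 84) plus the double crossovers (20).
RF(m–co) = (84 + 20) / 2000 = 104/2000 = 0.0520 → 5.2 centimorgans.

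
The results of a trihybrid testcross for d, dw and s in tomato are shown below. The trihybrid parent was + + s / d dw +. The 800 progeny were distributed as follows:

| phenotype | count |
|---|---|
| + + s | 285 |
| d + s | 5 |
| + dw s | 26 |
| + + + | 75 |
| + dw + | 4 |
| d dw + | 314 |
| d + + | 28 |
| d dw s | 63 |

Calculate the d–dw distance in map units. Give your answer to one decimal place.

7.9 map units

The two rarest classes, d + s and + dw +, are the double crossovers. Comparing them with the parentals, only the d allele has switched, so d is the middle locus and the order is s – d – dw.
Crossovers in the d–dw interval produce the single-crossover classes + dw s and d + + (26 + 28 = 54) plus the double crossovers (9).
RF(d–dw) = (54 + 9) / 800 = 63/800 = 0.0788 → 7.9 map units.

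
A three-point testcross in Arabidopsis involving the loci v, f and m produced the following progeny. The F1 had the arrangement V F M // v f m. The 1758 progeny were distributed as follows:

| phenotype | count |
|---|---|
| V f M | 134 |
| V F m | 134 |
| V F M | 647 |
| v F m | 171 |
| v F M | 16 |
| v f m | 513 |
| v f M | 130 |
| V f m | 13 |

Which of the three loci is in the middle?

v

The two rarest classes, v F M and V f m, are the double crossovers. Comparing them with the parentals, only the v allele has switched, so v is the middle locus and the order is m – v – f.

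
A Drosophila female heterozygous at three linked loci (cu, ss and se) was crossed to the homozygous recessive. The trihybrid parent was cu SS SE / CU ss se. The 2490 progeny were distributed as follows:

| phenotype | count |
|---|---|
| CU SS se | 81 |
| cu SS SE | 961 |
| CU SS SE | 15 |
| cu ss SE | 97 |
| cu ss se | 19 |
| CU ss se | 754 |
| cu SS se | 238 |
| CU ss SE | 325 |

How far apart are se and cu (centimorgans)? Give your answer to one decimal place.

The two rarest classes, CU SS SE and cu ss se, are the double crossovers. Comparing them with the parentals, only the cu allele has switched, so cu is the middle locus and the order is ss – cu – se.
Crossovers in the cu–se interval produce the single-crossover classes cu SS se and CU ss SE (238 + 325 = 563) plus the double crossovers (34).
RF(cu–se) = (563 + 34) / 2490 = 597/2490 = 0.2398 → 24.0 centimorgans.

24.0 centimorgans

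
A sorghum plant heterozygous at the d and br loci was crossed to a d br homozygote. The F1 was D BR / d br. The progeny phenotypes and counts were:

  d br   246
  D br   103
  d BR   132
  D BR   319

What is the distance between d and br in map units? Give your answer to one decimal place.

29.4 map units

The recombinant classes are D br and d BR: 103 + 132 = 235.
Recombination frequency = 235/800 = 0.2938 ≈ 29.4%, i.e. 29.4 map units.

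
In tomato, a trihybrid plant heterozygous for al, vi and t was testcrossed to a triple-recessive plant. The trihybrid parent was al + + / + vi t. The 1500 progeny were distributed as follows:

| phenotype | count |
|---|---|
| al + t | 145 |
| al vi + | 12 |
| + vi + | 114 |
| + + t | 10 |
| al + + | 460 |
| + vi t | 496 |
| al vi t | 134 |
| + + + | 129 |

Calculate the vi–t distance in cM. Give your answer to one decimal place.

18.7 cM

The two rarest classes, al vi + and + + t, are the double crossovers. Comparing them with the parentals, only the vi allele has switched, so vi is the middle locus and the order is al – vi – t.
Crossovers in the vi–t interval produce the single-crossover classes al + t and + vi + (145 + 114 = 259) plus the double crossovers (22).
RF(vi–t) = (259 + 22) / 1500 = 281/1500 = 0.1873 → 18.7 cM.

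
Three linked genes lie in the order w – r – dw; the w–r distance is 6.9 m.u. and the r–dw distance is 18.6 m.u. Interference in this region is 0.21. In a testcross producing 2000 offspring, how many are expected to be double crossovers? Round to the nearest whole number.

20

Map distances give recombination frequencies of 0.069 and 0.186 for the two intervals.
With interference 0.21 (so coincidence = 0.79), expected double-crossover frequency = 0.069 × 0.186 × 0.79 = 0.01014.
Expected number = 0.01014 × 2000 = 20.28 ≈ 20.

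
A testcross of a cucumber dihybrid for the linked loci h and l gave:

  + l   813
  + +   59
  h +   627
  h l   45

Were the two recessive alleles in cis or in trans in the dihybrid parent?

The two most frequent classes are + l (813) and h + (627); these are the parental (non-recombinant) types.
So the F1 carried + l on one chromosome and h + on the other — the recessive alleles are on opposite chromosomes (trans / repulsion).

trans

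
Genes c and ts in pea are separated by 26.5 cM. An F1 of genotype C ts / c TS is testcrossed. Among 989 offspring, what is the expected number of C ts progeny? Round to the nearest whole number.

A map distance of 26.5 cM corresponds to a recombination frequency of 0.265.
The F1 is C ts / c TS, so C ts is a parental gamete class with expected frequency (1 − r)/2 = 0.735/2 = 0.3675.
Expected number = 0.3675 × 989 = 363.46 ≈ 363.

363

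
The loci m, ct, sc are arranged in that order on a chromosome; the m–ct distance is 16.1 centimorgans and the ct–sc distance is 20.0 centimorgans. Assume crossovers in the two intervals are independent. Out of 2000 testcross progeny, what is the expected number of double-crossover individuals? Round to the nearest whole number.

64

Map distances give recombination frequencies of 0.161 and 0.200 for the two intervals.
With no interference, expected double-crossover frequency = 0.161 × 0.200 = 0.03220.
Expected number = 0.03220 × 2000 = 64.40 ≈ 64.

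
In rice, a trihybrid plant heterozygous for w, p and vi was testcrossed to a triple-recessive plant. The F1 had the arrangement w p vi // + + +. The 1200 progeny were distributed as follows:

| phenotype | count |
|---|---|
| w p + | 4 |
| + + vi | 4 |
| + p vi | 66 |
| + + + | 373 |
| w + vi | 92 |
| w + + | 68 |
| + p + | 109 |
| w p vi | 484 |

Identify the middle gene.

The two rarest classes, w p + and + + vi, are the double crossovers. Comparing them with the parentals, only the vi allele has switched, so vi is the middle locus and the order is p – vi – w.

vi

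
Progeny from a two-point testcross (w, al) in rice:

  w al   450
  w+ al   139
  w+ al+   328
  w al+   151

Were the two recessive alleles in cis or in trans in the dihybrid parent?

The two most frequent classes are w+ al+ (328) and w al (450); these are the parental (non-recombinant) types.
So the F1 carried w+ al+ on one chromosome and w al on the other — the recessive alleles are on the same chromosome (cis / coupling).

cis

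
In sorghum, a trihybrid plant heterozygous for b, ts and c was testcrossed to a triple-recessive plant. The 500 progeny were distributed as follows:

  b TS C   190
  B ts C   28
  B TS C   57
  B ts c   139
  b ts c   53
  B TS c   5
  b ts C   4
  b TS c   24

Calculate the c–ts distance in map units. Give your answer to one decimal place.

12.2 map units

The two most frequent reciprocal classes, b TS C and B ts c, are the parental types, so the F1 was b TS C / B ts c.
The two rarest classes, b ts C and B TS c, are the double crossovers. Comparing them with the parentals, only the ts allele has switched, so ts is the middle locus and the order is b – ts – c.
Crossovers in the ts–c interval produce the single-crossover classes b TS c and B ts C (24 + 28 = 52) plus the double crossovers (9).
RF(ts–c) = (52 + 9) / 500 = 61/500 = 0.1220 → 12.2 map units.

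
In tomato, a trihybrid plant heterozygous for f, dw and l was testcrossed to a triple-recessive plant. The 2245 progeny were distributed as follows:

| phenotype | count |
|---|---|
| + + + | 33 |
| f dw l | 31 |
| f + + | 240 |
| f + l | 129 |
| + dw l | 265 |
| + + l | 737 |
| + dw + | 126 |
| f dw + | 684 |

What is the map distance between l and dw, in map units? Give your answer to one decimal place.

25.3 map units

The two most frequent reciprocal classes, f dw + and + + l, are the parental types, so the F1 was f dw + / + + l.
The two rarest classes, f dw l and + + +, are the double crossovers. Comparing them with the parentals, only the l allele has switched, so l is the middle locus and the order is dw – l – f.
Crossovers in the dw–l interval produce the single-crossover classes f + + and + dw l (240 + 265 = 505) plus the double crossovers (64).
RF(dw–l) = (505 + 64) / 2245 = 569/2245 = 0.2535 → 25.3 map units.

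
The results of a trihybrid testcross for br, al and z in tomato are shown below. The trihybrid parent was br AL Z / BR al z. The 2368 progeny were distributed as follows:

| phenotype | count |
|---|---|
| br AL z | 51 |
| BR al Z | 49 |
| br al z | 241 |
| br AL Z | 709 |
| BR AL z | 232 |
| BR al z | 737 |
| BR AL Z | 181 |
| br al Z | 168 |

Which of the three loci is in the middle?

The two rarest classes, br AL z and BR al Z, are the double crossovers. Comparing them with the parentals, only the z allele has switched, so z is the middle locus and the order is br – z – al.

z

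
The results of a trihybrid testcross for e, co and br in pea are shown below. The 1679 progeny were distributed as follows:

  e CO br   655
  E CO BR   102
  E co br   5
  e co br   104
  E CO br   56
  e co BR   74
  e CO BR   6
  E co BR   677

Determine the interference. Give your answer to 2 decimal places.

The two most frequent reciprocal classes, E co BR and e CO br, are the parental types, so the F1 was E co BR / e CO br.
The two rarest classes, E co br and e CO BR, are the double crossovers. Comparing them with the parentals, only the br allele has switched, so br is the middle locus and the order is co – br – e.
co–br: (206 + 11)/1679 = 0.1292; br–e: (130 + 11)/1679 = 0.0840.
Expected DCO frequency = 0.1292 × 0.0840 ≈ 0.01085; observed = 11/1679 ≈ 0.00655.
Coefficient of coincidence = 0.00655/0.01085 ≈ 0.60; interference = 1 − 0.60 = 0.40.

0.40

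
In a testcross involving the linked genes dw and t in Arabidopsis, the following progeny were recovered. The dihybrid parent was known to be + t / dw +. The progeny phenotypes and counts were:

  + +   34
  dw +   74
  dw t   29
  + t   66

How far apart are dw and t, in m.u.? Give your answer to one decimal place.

The recombinant classes are + + and dw t: 34 + 29 = 63.
Recombination frequency = 63/203 = 0.3103 ≈ 31.0%, i.e. 31.0 m.u.

31.0 m.u.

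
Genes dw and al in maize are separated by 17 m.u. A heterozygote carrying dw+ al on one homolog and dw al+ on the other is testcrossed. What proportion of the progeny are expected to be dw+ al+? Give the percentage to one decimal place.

8.5%

A map distance of 17 m.u. corresponds to a recombination frequency of 0.170.
The F1 is dw+ al / dw al+, so dw+ al+ is a recombinant gamete class with expected frequency r/2 = 0.170/2 = 0.0850.
That is 0.0850 = 8.5% of the progeny.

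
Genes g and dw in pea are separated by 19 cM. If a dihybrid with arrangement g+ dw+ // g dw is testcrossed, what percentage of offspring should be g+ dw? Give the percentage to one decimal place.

A map distance of 19 cM corresponds to a recombination frequency of 0.190.
The F1 is g+ dw+ / g dw, so g+ dw is a recombinant gamete class with expected frequency r/2 = 0.190/2 = 0.0950.
That is 0.0950 = 9.5% of the progeny.

9.5%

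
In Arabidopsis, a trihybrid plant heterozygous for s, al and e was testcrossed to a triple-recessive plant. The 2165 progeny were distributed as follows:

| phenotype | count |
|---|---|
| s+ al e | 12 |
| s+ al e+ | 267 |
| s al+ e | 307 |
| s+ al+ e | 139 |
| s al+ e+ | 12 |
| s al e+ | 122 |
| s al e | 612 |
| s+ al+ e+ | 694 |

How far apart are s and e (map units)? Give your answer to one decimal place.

The two most frequent reciprocal classes, s+ al+ e+ and s al e, are the parental types, so the F1 was s+ al+ e+ / s al e.
The two rarest classes, s al+ e+ and s+ al e, are the double crossovers. Comparing them with the parentals, only the s allele has switched, so s is the middle locus and the order is e – s – al.
Crossovers in the e–s interval produce the single-crossover classes s+ al+ e and s al e+ (139 + 122 = 261) plus the double crossovers (24).
RF(e–s) = (261 + 24) / 2165 = 285/2165 = 0.1316 → 13.2 map units.

13.2 map units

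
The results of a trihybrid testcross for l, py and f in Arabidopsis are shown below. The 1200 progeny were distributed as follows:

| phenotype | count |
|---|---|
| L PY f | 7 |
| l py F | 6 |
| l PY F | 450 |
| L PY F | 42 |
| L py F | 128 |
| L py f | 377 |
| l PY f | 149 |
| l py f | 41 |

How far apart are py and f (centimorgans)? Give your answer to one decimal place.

24.2 centimorgans

The two most frequent reciprocal classes, L py f and l PY F, are the parental types, so the F1 was L py f / l PY F.
The two rarest classes, L PY f and l py F, are the double crossovers. Comparing them with the parentals, only the py allele has switched, so py is the middle locus and the order is f – py – l.
Crossovers in the f–py interval produce the single-crossover classes L py F and l PY f (128 + 149 = 277) plus the double crossovers (13).
RF(f–py) = (277 + 13) / 1200 = 290/1200 = 0.2417 → 24.2 centimorgans.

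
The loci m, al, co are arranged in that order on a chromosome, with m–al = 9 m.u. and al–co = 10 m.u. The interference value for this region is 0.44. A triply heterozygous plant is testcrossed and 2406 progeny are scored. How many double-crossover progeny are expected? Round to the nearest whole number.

Map distances give recombination frequencies of 0.090 and 0.100 for the two intervals.
With interference 0.44 (so coincidence = 0.56), expected double-crossover frequency = 0.090 × 0.100 × 0.56 = 0.00504.
Expected number = 0.00504 × 2406 = 12.13 ≈ 12.

12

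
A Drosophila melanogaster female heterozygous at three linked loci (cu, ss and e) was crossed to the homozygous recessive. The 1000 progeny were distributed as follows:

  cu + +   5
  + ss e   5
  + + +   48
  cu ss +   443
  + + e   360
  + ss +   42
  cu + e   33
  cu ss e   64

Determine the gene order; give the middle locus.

ss

The two most frequent reciprocal classes, cu ss + and + + e, are the parental types, so the F1 was cu ss + / + + e.
The two rarest classes, cu + + and + ss e, are the double crossovers. Comparing them with the parentals, only the ss allele has switched, so ss is the middle locus and the order is e – ss – cu.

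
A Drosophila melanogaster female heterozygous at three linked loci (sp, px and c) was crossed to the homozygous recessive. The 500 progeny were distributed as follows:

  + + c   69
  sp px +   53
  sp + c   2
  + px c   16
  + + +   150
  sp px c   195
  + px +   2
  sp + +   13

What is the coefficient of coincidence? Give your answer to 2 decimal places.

The two most frequent reciprocal classes, sp px c and + + +, are the parental types, so the F1 was sp px c / + + +.
The two rarest classes, sp + c and + px +, are the double crossovers. Comparing them with the parentals, only the px allele has switched, so px is the middle locus and the order is sp – px – c.
sp–px: (29 + 4)/500 = 0.0660; px–c: (122 + 4)/500 = 0.2520.
Expected DCO frequency = 0.0660 × 0.2520 ≈ 0.01663; observed = 4/500 ≈ 0.00800.
Coefficient of coincidence = 0.00800/0.01663 ≈ 0.48.

0.48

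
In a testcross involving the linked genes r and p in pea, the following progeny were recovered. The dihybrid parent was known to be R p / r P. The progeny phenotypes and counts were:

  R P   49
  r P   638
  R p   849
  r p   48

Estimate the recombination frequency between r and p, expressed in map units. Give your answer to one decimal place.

The recombinant classes are R P and r p: 49 + 48 = 97.
Recombination frequency = 97/1584 = 0.0612 ≈ 6.1%, i.e. 6.1 map units.

6.1 map units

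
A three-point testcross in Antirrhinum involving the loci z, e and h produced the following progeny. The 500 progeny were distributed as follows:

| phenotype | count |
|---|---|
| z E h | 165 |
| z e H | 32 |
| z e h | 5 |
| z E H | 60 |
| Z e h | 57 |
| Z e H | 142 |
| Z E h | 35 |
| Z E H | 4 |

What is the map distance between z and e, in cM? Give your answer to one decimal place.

15.2 cM

The two most frequent reciprocal classes, Z e H and z E h, are the parental types, so the F1 was Z e H / z E h.
The two rarest classes, Z E H and z e h, are the double crossovers. Comparing them with the parentals, only the e allele has switched, so e is the middle locus and the order is h – e – z.
Crossovers in the e–z interval produce the single-crossover classes z e H and Z E h (32 + 35 = 67) plus the double crossovers (9).
RF(e–z) = (67 + 9) / 500 = 76/500 = 0.1520 → 15.2 cM.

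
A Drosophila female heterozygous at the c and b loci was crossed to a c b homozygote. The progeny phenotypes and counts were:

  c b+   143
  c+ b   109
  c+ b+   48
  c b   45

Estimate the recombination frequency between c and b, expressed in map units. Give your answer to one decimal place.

The two most frequent classes, c+ b (109) and c b+ (143), are the parental types, so the F1 was c+ b / c b+.
The recombinant classes are c+ b+ and c b: 48 + 45 = 93.
Recombination frequency = 93/345 = 0.2696 ≈ 27.0%, i.e. 27.0 map units.

27.0 map units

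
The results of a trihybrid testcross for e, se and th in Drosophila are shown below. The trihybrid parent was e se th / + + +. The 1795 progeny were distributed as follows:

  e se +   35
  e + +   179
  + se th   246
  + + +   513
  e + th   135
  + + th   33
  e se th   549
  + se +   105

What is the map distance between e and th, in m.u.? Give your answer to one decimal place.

The two rarest classes, e se + and + + th, are the double crossovers. Comparing them with the parentals, only the th allele has switched, so th is the middle locus and the order is e – th – se.
Crossovers in the e–th interval produce the single-crossover classes + se th and e + + (246 + 179 = 425) plus the double crossovers (68).
RF(e–th) = (425 + 68) / 1795 = 493/1795 = 0.2747 → 27.5 m.u.

27.5 m.u.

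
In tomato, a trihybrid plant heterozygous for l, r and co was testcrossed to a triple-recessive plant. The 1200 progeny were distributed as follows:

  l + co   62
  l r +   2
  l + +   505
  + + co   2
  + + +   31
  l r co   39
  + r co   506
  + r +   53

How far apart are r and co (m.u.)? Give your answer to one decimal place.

9.9 m.u.

The two most frequent reciprocal classes, l + + and + r co, are the parental types, so the F1 was l + + / + r co.
The two rarest classes, l r + and + + co, are the double crossovers. Comparing them with the parentals, only the r allele has switched, so r is the middle locus and the order is co – r – l.
Crossovers in the co–r interval produce the single-crossover classes l + co and + r + (62 + 53 = 115) plus the double crossovers (4).
RF(co–r) = (115 + 4) / 1200 = 119/1200 = 0.0992 → 9.9 m.u.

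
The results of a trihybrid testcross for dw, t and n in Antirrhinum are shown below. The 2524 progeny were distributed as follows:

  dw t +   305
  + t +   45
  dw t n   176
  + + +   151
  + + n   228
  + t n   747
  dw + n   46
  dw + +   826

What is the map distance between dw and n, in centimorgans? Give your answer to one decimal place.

16.6 centimorgans

The two most frequent reciprocal classes, dw + + and + t n, are the parental types, so the F1 was dw + + / + t n.
The two rarest classes, dw + n and + t +, are the double crossovers. Comparing them with the parentals, only the n allele has switched, so n is the middle locus and the order is dw – n – t.
Crossovers in the dw–n interval produce the single-crossover classes + + + and dw t n (151 + 176 = 327) plus the double crossovers (91).
RF(dw–n) = (327 + 91) / 2524 = 418/2524 = 0.1656 → 16.6 centimorgans.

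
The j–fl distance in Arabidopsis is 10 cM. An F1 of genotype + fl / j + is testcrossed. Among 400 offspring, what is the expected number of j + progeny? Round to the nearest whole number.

A map distance of 10 cM corresponds to a recombination frequency of 0.100.
The F1 is + fl / j +, so j + is a parental gamete class with expected frequency (1 − r)/2 = 0.900/2 = 0.4500.
Expected number = 0.4500 × 400 = 180.00 ≈ 180.

180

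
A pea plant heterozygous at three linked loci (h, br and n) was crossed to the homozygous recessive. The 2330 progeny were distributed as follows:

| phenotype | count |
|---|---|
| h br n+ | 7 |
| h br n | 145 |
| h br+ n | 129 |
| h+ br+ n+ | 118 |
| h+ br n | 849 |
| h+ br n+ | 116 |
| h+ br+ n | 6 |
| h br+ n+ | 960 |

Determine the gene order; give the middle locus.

The two most frequent reciprocal classes, h+ br n and h br+ n+, are the parental types, so the F1 was h+ br n / h br+ n+.
The two rarest classes, h+ br+ n and h br n+, are the double crossovers. Comparing them with the parentals, only the br allele has switched, so br is the middle locus and the order is h – br – n.

br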